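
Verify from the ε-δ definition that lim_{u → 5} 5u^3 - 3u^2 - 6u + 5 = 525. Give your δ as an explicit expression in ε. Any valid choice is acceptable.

δ = min(2, ε/503)

Let ε > 0. We want δ > 0 such that 0 < |u − 5| < δ implies |(5u^3 - 3u^2 - 6u + 5) − 525| < ε.
(5u^3 - 3u^2 - 6u + 5) − 525 = 5u^3 - 3u^2 - 6u - 520 = (u − 5)(5u^2 + 22u + 104).
So |(5u^3 - 3u^2 - 6u + 5) − 525| = |u − 5|·|5u^2 + 22u + 104|.
Assume first that |u − 5| < 2, so |u| < 7. Then |5u^2 + 22u + 104| ≤ 5·7^2 + 22·7 + 104 = 503.
Hence |(5u^3 - 3u^2 - 6u + 5) − 525| ≤ 503|u − 5| < ε provided |u − 5| < ε/503.
Choosing δ = min(2, ε/503) ensures both conditions, hence |(5u^3 - 3u^2 - 6u + 5) − 525| < ε.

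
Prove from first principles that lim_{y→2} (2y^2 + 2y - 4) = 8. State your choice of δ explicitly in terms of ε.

δ = min(1, ε/12)

Let ε > 0. We want δ > 0 such that 0 < |y − 2| < δ implies |(2y^2 + 2y - 4) − 8| < ε.
(2y^2 + 2y - 4) − 8 = 2y^2 + 2y - 12 = (y − 2)(2y + 6).
So |(2y^2 + 2y - 4) − 8| = |y − 2|·|2y + 6|.
Require δ ≤ 1. Then |y − 2| < 1 gives |y| < 3, and by the triangle inequality |2y + 6| ≤ 2·3 + 6 = 12.
Hence |(2y^2 + 2y - 4) − 8| ≤ 12|y − 2| < ε provided |y − 2| < ε/12.
Choosing δ = min(1, ε/12) ensures both conditions, hence |(2y^2 + 2y - 4) − 8| < ε.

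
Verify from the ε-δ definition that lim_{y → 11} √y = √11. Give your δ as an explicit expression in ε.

Let ε > 0. We want δ > 0 such that 0 < |y − 11| < δ implies |√y − √11| < ε.
Rationalise: √y − √11 = (y − 11)/(√y + √11), so |√y − √11| = |y − 11|/(√y + √11).
Restrict δ ≤ 11 so that |y − 11| < 11 forces y > 0, and then √y + √11 > √11.
Hence |√y − √11| < |y − 11|/√11, which is < ε once |y − 11| < √11·ε.
Take δ = min(11, √11·ε). If 0 < |y − 11| < δ then y > 0 and |√y − √11| < |y − 11|/√11 < ε.

δ = min(11, √11·ε)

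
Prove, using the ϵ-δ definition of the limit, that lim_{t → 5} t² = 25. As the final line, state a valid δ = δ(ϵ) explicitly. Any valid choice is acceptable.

Let ϵ > 0 be given. We seek δ > 0 with 0 < |t − 5| < δ ⇒ |t² − 25| < ϵ.
Factor: t² − 25 = (t − 5)(t + 5), so |t² − 25| = |t − 5|·|t + 5|.
Restrict δ ≤ 1. Then |t − 5| < 1 gives |t| < 6, so by the triangle inequality |t + 5| ≤ 6 + 5 = 11.
Hence |t² − 25| ≤ 11|t − 5|, which is < ϵ once |t − 5| < ϵ/11.
Take δ = min(1, ϵ/11). If 0 < |t − 5| < δ then both bounds hold and |t² − 25| ≤ 11|t − 5| < 11·(ϵ/11) = ϵ.

δ = min(1, ϵ/11)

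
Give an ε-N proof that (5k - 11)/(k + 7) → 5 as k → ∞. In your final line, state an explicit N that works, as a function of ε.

N = 46/ε

Let ε > 0. For k ≥ 1, |(5k - 11)/(k + 7) − 5| = |-46|/((k + 7)) = 46/((k + 7)).
Since k + 7 ≥ k for k ≥ 1, this is ≤ 46/(k) = 46/k.
So |(5k - 11)/(k + 7) − 5| < ε whenever k > 46/ε.
Take N = 46/ε. If k > N then |(5k - 11)/(k + 7) − 5| ≤ 46/k < ε.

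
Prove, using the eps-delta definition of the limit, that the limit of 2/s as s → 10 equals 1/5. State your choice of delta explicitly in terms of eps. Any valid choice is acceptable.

delta = min(5, 25eps)

Suppose eps > 0. We seek delta > 0 such that 0 < |s − 10| < delta implies |2/s − (1/5)| < eps.
|2/s − (1/5)| = 2·|10 − s|/(10·|s|) = 2|s − 10|/(10|s|).
Restrict delta ≤ 5. Then |s − 10| < 5 gives |s| > 5, so 10|s| > 50.
Then |2/s − (1/5)| < 2|s − 10|/50, which is < eps when |s − 10| < 25eps.
Take delta = min(5, 25eps). Then 0 < |s − 10| < delta gives both |s − 10| < 5 and |s − 10| < 25eps, so |2/s − (1/5)| < eps.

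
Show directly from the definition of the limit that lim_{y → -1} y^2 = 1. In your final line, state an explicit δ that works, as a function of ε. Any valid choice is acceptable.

δ = min(1, ε/3)

Let ε > 0. We seek δ > 0 with 0 < |y + 1| < δ ⇒ |y^2 − 1| < ε.
Factor: y^2 − 1 = (y + 1)(y - 1), so |y^2 − 1| = |y + 1|·|y - 1|.
Impose δ ≤ 1 so that |y| < 2; then |y - 1| ≤ 3.
Hence |y^2 − 1| ≤ 3|y + 1|, which is < ε once |y + 1| < ε/3.
Take δ = min(1, ε/3). If 0 < |y + 1| < δ then both bounds hold and |y^2 − 1| ≤ 3|y + 1| < 3·(ε/3) = ε.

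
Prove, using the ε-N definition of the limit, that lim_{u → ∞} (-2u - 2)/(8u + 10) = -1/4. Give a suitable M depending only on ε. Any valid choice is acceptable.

Let ε > 0. We seek M > 0 such that u > M implies |(-2u - 2)/(8u + 10) + 1/4| < ε.
(-2u - 2)/(8u + 10) + 1/4 = (8(-2u - 2) − (-2)(8u + 10)) / (8(8u + 10)) = 4/(8(8u + 10)).
For u > 0 we have 8u + 10 > 8u, so |(-2u - 2)/(8u + 10) + 1/4| = 4/(8(8u + 10)) < 4/(8·8u) = (1/16)/u.
Thus |(-2u - 2)/(8u + 10) + 1/4| < ε whenever u > (1/16)/ε.
Take M = (1/16)/ε. If u > M then |(-2u - 2)/(8u + 10) + 1/4| < (1/16)/u < ε.

M = (1/16)/ε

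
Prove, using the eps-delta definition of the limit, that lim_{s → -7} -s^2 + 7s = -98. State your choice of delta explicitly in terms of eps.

Fix eps > 0. We want delta > 0 such that 0 < |s + 7| < delta implies |(-s^2 + 7s) + 98| < eps.
(-s^2 + 7s) + 98 = -s^2 + 7s + 98 = (s + 7)(-s + 14).
So |(-s^2 + 7s) + 98| = |s + 7|·|-s + 14|.
Require delta ≤ 1. Then |s + 7| < 1 gives |s| < 8, and by the triangle inequality |-s + 14| ≤ 8 + 14 = 22.
Hence |(-s^2 + 7s) + 98| ≤ 22|s + 7| < eps provided |s + 7| < eps/22.
Take delta = min(1, eps/22). Then 0 < |s + 7| < delta gives both |s + 7| < 1 and |s + 7| < eps/22, so |(-s^2 + 7s) + 98| < eps.

delta = min(1, eps/22)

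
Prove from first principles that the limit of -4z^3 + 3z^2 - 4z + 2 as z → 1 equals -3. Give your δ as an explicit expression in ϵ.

δ = min(1, ϵ/23)

Fix ϵ > 0. We want δ > 0 such that 0 < |z − 1| < δ implies |(-4z^3 + 3z^2 - 4z + 2) + 3| < ϵ.
(-4z^3 + 3z^2 - 4z + 2) + 3 = -4z^3 + 3z^2 - 4z + 5 = (z − 1)(-4z^2 - z - 5).
So |(-4z^3 + 3z^2 - 4z + 2) + 3| = |z − 1|·|-4z^2 - z - 5|.
Require δ ≤ 1. Then |z − 1| < 1 gives |z| < 2, and by the triangle inequality |-4z^2 - z - 5| ≤ 4·2^2 + 2 + 5 = 23.
Hence |(-4z^3 + 3z^2 - 4z + 2) + 3| ≤ 23|z − 1| < ϵ provided |z − 1| < ϵ/23.
Choosing δ = min(1, ϵ/23) ensures both conditions, hence |(-4z^3 + 3z^2 - 4z + 2) + 3| < ϵ.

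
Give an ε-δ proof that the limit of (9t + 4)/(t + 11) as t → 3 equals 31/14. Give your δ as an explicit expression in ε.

Let ε > 0. We want δ > 0 with 0 < |t − 3| < δ ⇒ |(9t + 4)/(t + 11) − (31/14)| < ε.
Combining over a common denominator, (9t + 4)/(t + 11) − (31/14) = [(9t + 4)·14 − 31·(t + 11)] / [14·(t + 11)] = 95(t − 3) / (14(t + 11)).
So |(9t + 4)/(t + 11) − (31/14)| = 95|t − 3| / (14·|t + 11|).
Restrict δ ≤ 7. Then |t − 3| < 7 gives |t + 11| = |(t − 3) + 14| ≥ 14 − 7 = 7.
Hence |(9t + 4)/(t + 11) − (31/14)| < 95|t − 3|/(14·7) = (95/98)|t − 3|, which is < ε once |t − 3| < (98/95)ε.
Take δ = min(7, (98/95)ε). Then 0 < |t − 3| < δ forces both bounds, so |(9t + 4)/(t + 11) − (31/14)| < ε.

δ = min(7, (98/95)ε)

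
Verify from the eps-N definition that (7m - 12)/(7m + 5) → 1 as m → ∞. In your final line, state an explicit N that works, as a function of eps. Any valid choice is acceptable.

Let eps > 0 be given. For m ≥ 1, |(7m - 12)/(7m + 5) − 1| = |-119|/(7(7m + 5)) = 119/(7(7m + 5)).
Since 7m + 5 ≥ 7m for m ≥ 1, this is ≤ 119/(7·7m) = (17/7)/m.
So |(7m - 12)/(7m + 5) − 1| < eps whenever m > (17/7)/eps.
Take N = (17/7)/eps. If m > N then |(7m - 12)/(7m + 5) − 1| ≤ (17/7)/m < eps.

N = (17/7)/eps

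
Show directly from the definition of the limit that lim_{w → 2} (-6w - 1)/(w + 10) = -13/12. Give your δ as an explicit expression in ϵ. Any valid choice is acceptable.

δ = min(6, (72/59)ϵ)

Suppose ϵ > 0. We want δ > 0 with 0 < |w − 2| < δ ⇒ |(-6w - 1)/(w + 10) + 13/12| < ϵ.
Combining over a common denominator, (-6w - 1)/(w + 10) + 13/12 = [(-6w - 1)·12 − (-13)·(w + 10)] / [12·(w + 10)] = -59(w − 2) / (12(w + 10)).
So |(-6w - 1)/(w + 10) + 13/12| = 59|w − 2| / (12·|w + 10|).
Restrict δ ≤ 6. Then |w − 2| < 6 gives |w + 10| = |(w − 2) + 12| ≥ 12 − 6 = 6.
Hence |(-6w - 1)/(w + 10) + 13/12| < 59|w − 2|/(12·6) = (59/72)|w − 2|, which is < ϵ once |w − 2| < (72/59)ϵ.
Take δ = min(6, (72/59)ϵ). Then 0 < |w − 2| < δ forces both bounds, so |(-6w - 1)/(w + 10) + 13/12| < ϵ.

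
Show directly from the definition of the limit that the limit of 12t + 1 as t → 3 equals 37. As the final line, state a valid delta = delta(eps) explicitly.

delta = eps/12

Fix eps > 0. We need delta > 0 so that 0 < |t − 3| < delta implies |(12t + 1) − 37| < eps.
Since (12t + 1) − 37 = 12(t − 3), we have |(12t + 1) − 37| = 12|t − 3|.
So 12|t − 3| < eps exactly when |t − 3| < eps/12.
Choosing delta = eps/12 gives |(12t + 1) − 37| = 12|t − 3| < eps whenever |t − 3| < delta.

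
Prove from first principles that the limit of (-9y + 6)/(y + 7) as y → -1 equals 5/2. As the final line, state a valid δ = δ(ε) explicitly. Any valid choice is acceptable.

Let ε > 0. We want δ > 0 with 0 < |y + 1| < δ ⇒ |(-9y + 6)/(y + 7) − (5/2)| < ε.
Combining over a common denominator, (-9y + 6)/(y + 7) − (5/2) = [(-9y + 6)·6 − 15·(y + 7)] / [6·(y + 7)] = -69(y + 1) / (6(y + 7)).
So |(-9y + 6)/(y + 7) − (5/2)| = 69|y + 1| / (6·|y + 7|).
Require δ ≤ 3, so |y + 7| ≥ |6| − |y + 1| > 6 − 3 = 3.
Hence |(-9y + 6)/(y + 7) − (5/2)| < 69|y + 1|/(6·3) = (23/6)|y + 1|, which is < ε once |y + 1| < (6/23)ε.
Take δ = min(3, (6/23)ε). Then 0 < |y + 1| < δ forces both bounds, so |(-9y + 6)/(y + 7) − (5/2)| < ε.

δ = min(3, (6/23)ε)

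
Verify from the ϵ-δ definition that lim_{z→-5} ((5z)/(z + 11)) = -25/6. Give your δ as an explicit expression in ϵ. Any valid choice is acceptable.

δ = min(3, (18/55)ϵ)

Let ϵ > 0. We want δ > 0 with 0 < |z + 5| < δ ⇒ |(5z)/(z + 11) + 25/6| < ϵ.
Combining over a common denominator, (5z)/(z + 11) + 25/6 = [(5z)·6 − (-25)·(z + 11)] / [6·(z + 11)] = 55(z + 5) / (6(z + 11)).
So |(5z)/(z + 11) + 25/6| = 55|z + 5| / (6·|z + 11|).
Require δ ≤ 3, so |z + 11| ≥ |6| − |z + 5| > 6 − 3 = 3.
Hence |(5z)/(z + 11) + 25/6| < 55|z + 5|/(6·3) = (55/18)|z + 5|, which is < ϵ once |z + 5| < (18/55)ϵ.
Take δ = min(3, (18/55)ϵ). Then 0 < |z + 5| < δ forces both bounds, so |(5z)/(z + 11) + 25/6| < ϵ.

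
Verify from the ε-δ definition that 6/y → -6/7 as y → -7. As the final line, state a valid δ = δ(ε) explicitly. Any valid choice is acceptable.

δ = min(7/2, (49/12)ε)

Suppose ε > 0. We seek δ > 0 such that 0 < |y + 7| < δ implies |6/y + 6/7| < ε.
|6/y + 6/7| = 6·|-7 − y|/(7·|y|) = 6|y + 7|/(7|y|).
Restrict δ ≤ 7/2. Then |y + 7| < 7/2 gives |y| > 7/2, so 7|y| > 49/2.
Then |6/y + 6/7| < 6|y + 7|/(49/2), which is < ε when |y + 7| < (49/12)ε.
Take δ = min(7/2, (49/12)ε). Then 0 < |y + 7| < δ gives both |y + 7| < 7/2 and |y + 7| < (49/12)ε, so |6/y + 6/7| < ε.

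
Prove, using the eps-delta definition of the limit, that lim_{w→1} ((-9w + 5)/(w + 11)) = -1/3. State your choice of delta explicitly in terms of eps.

Suppose eps > 0. We want delta > 0 with 0 < |w − 1| < delta ⇒ |(-9w + 5)/(w + 11) + 1/3| < eps.
Combining over a common denominator, (-9w + 5)/(w + 11) + 1/3 = [(-9w + 5)·12 − (-4)·(w + 11)] / [12·(w + 11)] = -104(w − 1) / (12(w + 11)).
So |(-9w + 5)/(w + 11) + 1/3| = 104|w − 1| / (12·|w + 11|).
Require delta ≤ 6, so |w + 11| ≥ |12| − |w − 1| > 12 − 6 = 6.
Hence |(-9w + 5)/(w + 11) + 1/3| < 104|w − 1|/(12·6) = (13/9)|w − 1|, which is < eps once |w − 1| < (9/13)eps.
Take delta = min(6, (9/13)eps). Then 0 < |w − 1| < delta forces both bounds, so |(-9w + 5)/(w + 11) + 1/3| < eps.

delta = min(6, (9/13)eps)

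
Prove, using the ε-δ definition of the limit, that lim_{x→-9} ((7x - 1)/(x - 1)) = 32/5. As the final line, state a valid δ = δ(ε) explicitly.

Let ε > 0. We want δ > 0 with 0 < |x + 9| < δ ⇒ |(7x - 1)/(x - 1) − (32/5)| < ε.
Combining over a common denominator, (7x - 1)/(x - 1) − (32/5) = [(7x - 1)·(-10) − (-64)·(x - 1)] / [(-10)·(x - 1)] = -6(x + 9) / ((-10)(x - 1)).
So |(7x - 1)/(x - 1) − (32/5)| = 6|x + 9| / (10·|x − 1|).
Restrict δ ≤ 5. Then |x + 9| < 5 gives |x − 1| = |(x + 9) + (-10)| ≥ 10 − 5 = 5.
Hence |(7x - 1)/(x - 1) − (32/5)| < 6|x + 9|/(10·5) = (3/25)|x + 9|, which is < ε once |x + 9| < (25/3)ε.
Take δ = min(5, (25/3)ε). Then 0 < |x + 9| < δ forces both bounds, so |(7x - 1)/(x - 1) − (32/5)| < ε.

δ = min(5, (25/3)ε)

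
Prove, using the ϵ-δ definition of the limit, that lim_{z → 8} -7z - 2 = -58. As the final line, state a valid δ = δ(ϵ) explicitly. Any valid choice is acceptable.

Let ϵ > 0 be given. We need δ > 0 so that 0 < |z − 8| < δ implies |(-7z - 2) + 58| < ϵ.
Since (-7z - 2) + 58 = -7(z − 8), we have |(-7z - 2) + 58| = 7|z − 8|.
Thus it suffices that |z − 8| < ϵ/7.
Choosing δ = ϵ/7 gives |(-7z - 2) + 58| = 7|z − 8| < ϵ whenever |z − 8| < δ.

δ = ϵ/7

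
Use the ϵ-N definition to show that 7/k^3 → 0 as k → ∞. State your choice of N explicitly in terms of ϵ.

Let ϵ > 0 be given. For k ≥ 1, |7/k^3 − 0| = 7/k^3.
7/k^3 < ϵ ⇔ k^3 > 7/ϵ ⇔ k > (7/ϵ)^{1/3}.
Take N = (7/ϵ)^{1/3}. Then k > N implies 7/k^3 < ϵ.

N = (7/ϵ)^{1/3}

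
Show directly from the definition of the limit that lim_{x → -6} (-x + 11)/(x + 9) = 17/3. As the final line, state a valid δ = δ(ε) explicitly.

δ = min(3/2, (9/40)ε)

Suppose ε > 0. We want δ > 0 with 0 < |x + 6| < δ ⇒ |(-x + 11)/(x + 9) − (17/3)| < ε.
Combining over a common denominator, (-x + 11)/(x + 9) − (17/3) = [(-x + 11)·3 − 17·(x + 9)] / [3·(x + 9)] = -20(x + 6) / (3(x + 9)).
So |(-x + 11)/(x + 9) − (17/3)| = 20|x + 6| / (3·|x + 9|).
Restrict δ ≤ 3/2. Then |x + 6| < 3/2 gives |x + 9| = |(x + 6) + 3| ≥ 3 − 3/2 = 3/2.
Hence |(-x + 11)/(x + 9) − (17/3)| < 20|x + 6|/(3·(3/2)) = (40/9)|x + 6|, which is < ε once |x + 6| < (9/40)ε.
Take δ = min(3/2, (9/40)ε). Then 0 < |x + 6| < δ forces both bounds, so |(-x + 11)/(x + 9) − (17/3)| < ε.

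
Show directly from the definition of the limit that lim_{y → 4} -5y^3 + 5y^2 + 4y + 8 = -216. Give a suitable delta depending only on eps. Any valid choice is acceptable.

Let eps > 0 be given. We want delta > 0 such that 0 < |y − 4| < delta implies |(-5y^3 + 5y^2 + 4y + 8) + 216| < eps.
(-5y^3 + 5y^2 + 4y + 8) + 216 = -5y^3 + 5y^2 + 4y + 224 = (y − 4)(-5y^2 - 15y - 56).
So |(-5y^3 + 5y^2 + 4y + 8) + 216| = |y − 4|·|-5y^2 - 15y - 56|.
Require delta ≤ 1. Then |y − 4| < 1 gives |y| < 5, and by the triangle inequality |-5y^2 - 15y - 56| ≤ 5·5^2 + 15·5 + 56 = 256.
Hence |(-5y^3 + 5y^2 + 4y + 8) + 216| ≤ 256|y − 4| < eps provided |y − 4| < eps/256.
Take delta = min(1, eps/256). Then 0 < |y − 4| < delta gives both |y − 4| < 1 and |y − 4| < eps/256, so |(-5y^3 + 5y^2 + 4y + 8) + 216| < eps.

delta = min(1, eps/256)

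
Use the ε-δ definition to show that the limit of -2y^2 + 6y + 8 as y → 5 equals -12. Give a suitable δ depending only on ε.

δ = min(2, ε/18)

Let ε > 0. We want δ > 0 such that 0 < |y − 5| < δ implies |(-2y^2 + 6y + 8) + 12| < ε.
(-2y^2 + 6y + 8) + 12 = -2y^2 + 6y + 20 = (y − 5)(-2y - 4).
So |(-2y^2 + 6y + 8) + 12| = |y − 5|·|-2y - 4|.
Require δ ≤ 2. Then |y − 5| < 2 gives |y| < 7, and by the triangle inequality |-2y - 4| ≤ 2·7 + 4 = 18.
Hence |(-2y^2 + 6y + 8) + 12| ≤ 18|y − 5| < ε provided |y − 5| < ε/18.
Take δ = min(2, ε/18). Then 0 < |y − 5| < δ gives both |y − 5| < 2 and |y − 5| < ε/18, so |(-2y^2 + 6y + 8) + 12| < ε.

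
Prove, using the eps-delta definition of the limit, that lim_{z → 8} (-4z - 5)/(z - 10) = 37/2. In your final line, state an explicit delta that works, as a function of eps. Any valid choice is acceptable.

Let eps > 0. We want delta > 0 with 0 < |z − 8| < delta ⇒ |(-4z - 5)/(z - 10) − (37/2)| < eps.
Combining over a common denominator, (-4z - 5)/(z - 10) − (37/2) = [(-4z - 5)·(-2) − (-37)·(z - 10)] / [(-2)·(z - 10)] = 45(z − 8) / ((-2)(z - 10)).
So |(-4z - 5)/(z - 10) − (37/2)| = 45|z − 8| / (2·|z − 10|).
Require delta ≤ 1, so |z − 10| ≥ |-2| − |z − 8| > 2 − 1 = 1.
Hence |(-4z - 5)/(z - 10) − (37/2)| < 45|z − 8|/(2·1) = (45/2)|z − 8|, which is < eps once |z − 8| < (2/45)eps.
Take delta = min(1, (2/45)eps). Then 0 < |z − 8| < delta forces both bounds, so |(-4z - 5)/(z - 10) − (37/2)| < eps.

delta = min(1, (2/45)eps)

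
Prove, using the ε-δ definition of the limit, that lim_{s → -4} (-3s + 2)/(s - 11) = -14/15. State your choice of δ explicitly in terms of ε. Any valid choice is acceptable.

δ = min(15/2, (225/62)ε)

Fix ε > 0. We want δ > 0 with 0 < |s + 4| < δ ⇒ |(-3s + 2)/(s - 11) + 14/15| < ε.
Combining over a common denominator, (-3s + 2)/(s - 11) + 14/15 = [(-3s + 2)·(-15) − 14·(s - 11)] / [(-15)·(s - 11)] = 31(s + 4) / ((-15)(s - 11)).
So |(-3s + 2)/(s - 11) + 14/15| = 31|s + 4| / (15·|s − 11|).
Restrict δ ≤ 15/2. Then |s + 4| < 15/2 gives |s − 11| = |(s + 4) + (-15)| ≥ 15 − 15/2 = 15/2.
Hence |(-3s + 2)/(s - 11) + 14/15| < 31|s + 4|/(15·(15/2)) = (62/225)|s + 4|, which is < ε once |s + 4| < (225/62)ε.
Take δ = min(15/2, (225/62)ε). Then 0 < |s + 4| < δ forces both bounds, so |(-3s + 2)/(s - 11) + 14/15| < ε.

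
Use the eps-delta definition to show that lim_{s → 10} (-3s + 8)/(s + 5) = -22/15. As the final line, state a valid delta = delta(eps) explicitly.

delta = min(15/2, (225/46)eps)

Suppose eps > 0. We want delta > 0 with 0 < |s − 10| < delta ⇒ |(-3s + 8)/(s + 5) + 22/15| < eps.
Combining over a common denominator, (-3s + 8)/(s + 5) + 22/15 = [(-3s + 8)·15 − (-22)·(s + 5)] / [15·(s + 5)] = -23(s − 10) / (15(s + 5)).
So |(-3s + 8)/(s + 5) + 22/15| = 23|s − 10| / (15·|s + 5|).
Restrict delta ≤ 15/2. Then |s − 10| < 15/2 gives |s + 5| = |(s − 10) + 15| ≥ 15 − 15/2 = 15/2.
Hence |(-3s + 8)/(s + 5) + 22/15| < 23|s − 10|/(15·(15/2)) = (46/225)|s − 10|, which is < eps once |s − 10| < (225/46)eps.
Take delta = min(15/2, (225/46)eps). Then 0 < |s − 10| < delta forces both bounds, so |(-3s + 8)/(s + 5) + 22/15| < eps.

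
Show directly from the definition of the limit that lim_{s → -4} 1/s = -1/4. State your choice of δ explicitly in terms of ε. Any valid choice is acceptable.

δ = min(2, 8ε)

Let ε > 0 be given. We seek δ > 0 such that 0 < |s + 4| < δ implies |1/s + 1/4| < ε.
|1/s + 1/4| = |-4 − s|/(4·|s|) = |s + 4|/(4|s|).
Restrict δ ≤ 2. Then |s + 4| < 2 gives |s| > 2, so 4|s| > 8.
Then |1/s + 1/4| < |s + 4|/8, which is < ε when |s + 4| < 8ε.
Take δ = min(2, 8ε). Then 0 < |s + 4| < δ gives both |s + 4| < 2 and |s + 4| < 8ε, so |1/s + 1/4| < ε.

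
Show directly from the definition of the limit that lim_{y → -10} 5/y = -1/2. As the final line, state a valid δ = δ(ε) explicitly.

δ = min(5, 10ε)

Fix ε > 0. We seek δ > 0 such that 0 < |y + 10| < δ implies |5/y + 1/2| < ε.
|5/y + 1/2| = 5·|-10 − y|/(10·|y|) = 5|y + 10|/(10|y|).
Restrict δ ≤ 5. Then |y + 10| < 5 gives |y| > 5, so 10|y| > 50.
Then |5/y + 1/2| < 5|y + 10|/50, which is < ε when |y + 10| < 10ε.
Take δ = min(5, 10ε). Then 0 < |y + 10| < δ gives both |y + 10| < 5 and |y + 10| < 10ε, so |5/y + 1/2| < ε.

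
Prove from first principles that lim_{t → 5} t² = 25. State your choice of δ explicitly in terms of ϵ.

δ = min(1, ϵ/11)

Fix ϵ > 0. We seek δ > 0 with 0 < |t − 5| < δ ⇒ |t² − 25| < ϵ.
Factor: t² − 25 = (t − 5)(t + 5), so |t² − 25| = |t − 5|·|t + 5|.
Restrict δ ≤ 1. Then |t − 5| < 1 gives |t| < 6, so by the triangle inequality |t + 5| ≤ 6 + 5 = 11.
Hence |t² − 25| ≤ 11|t − 5|, which is < ϵ once |t − 5| < ϵ/11.
Take δ = min(1, ϵ/11). If 0 < |t − 5| < δ then both bounds hold and |t² − 25| ≤ 11|t − 5| < 11·(ϵ/11) = ϵ.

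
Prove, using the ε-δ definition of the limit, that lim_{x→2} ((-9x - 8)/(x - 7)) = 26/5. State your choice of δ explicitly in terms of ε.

δ = min(5/2, (25/142)ε)

Let ε > 0 be given. We want δ > 0 with 0 < |x − 2| < δ ⇒ |(-9x - 8)/(x - 7) − (26/5)| < ε.
Combining over a common denominator, (-9x - 8)/(x - 7) − (26/5) = [(-9x - 8)·(-5) − (-26)·(x - 7)] / [(-5)·(x - 7)] = 71(x − 2) / ((-5)(x - 7)).
So |(-9x - 8)/(x - 7) − (26/5)| = 71|x − 2| / (5·|x − 7|).
Require δ ≤ 5/2, so |x − 7| ≥ |-5| − |x − 2| > 5 − 5/2 = 5/2.
Hence |(-9x - 8)/(x - 7) − (26/5)| < 71|x − 2|/(5·(5/2)) = (142/25)|x − 2|, which is < ε once |x − 2| < (25/142)ε.
Take δ = min(5/2, (25/142)ε). Then 0 < |x − 2| < δ forces both bounds, so |(-9x - 8)/(x - 7) − (26/5)| < ε.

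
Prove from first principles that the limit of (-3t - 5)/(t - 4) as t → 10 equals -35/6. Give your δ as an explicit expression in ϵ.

Fix ϵ > 0. We want δ > 0 with 0 < |t − 10| < δ ⇒ |(-3t - 5)/(t - 4) + 35/6| < ϵ.
Combining over a common denominator, (-3t - 5)/(t - 4) + 35/6 = [(-3t - 5)·6 − (-35)·(t - 4)] / [6·(t - 4)] = 17(t − 10) / (6(t - 4)).
So |(-3t - 5)/(t - 4) + 35/6| = 17|t − 10| / (6·|t − 4|).
Restrict δ ≤ 3. Then |t − 10| < 3 gives |t − 4| = |(t − 10) + 6| ≥ 6 − 3 = 3.
Hence |(-3t - 5)/(t - 4) + 35/6| < 17|t − 10|/(6·3) = (17/18)|t − 10|, which is < ϵ once |t − 10| < (18/17)ϵ.
Take δ = min(3, (18/17)ϵ). Then 0 < |t − 10| < δ forces both bounds, so |(-3t - 5)/(t - 4) + 35/6| < ϵ.

δ = min(3, (18/17)ϵ)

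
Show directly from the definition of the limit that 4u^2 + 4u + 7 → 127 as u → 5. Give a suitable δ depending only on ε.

Let ε > 0. We want δ > 0 such that 0 < |u − 5| < δ implies |(4u^2 + 4u + 7) − 127| < ε.
(4u^2 + 4u + 7) − 127 = 4u^2 + 4u - 120 = (u − 5)(4u + 24).
So |(4u^2 + 4u + 7) − 127| = |u − 5|·|4u + 24|.
Assume first that |u − 5| < 2, so |u| < 7. Then |4u + 24| ≤ 4·7 + 24 = 52.
Hence |(4u^2 + 4u + 7) − 127| ≤ 52|u − 5| < ε provided |u − 5| < ε/52.
Choosing δ = min(2, ε/52) ensures both conditions, hence |(4u^2 + 4u + 7) − 127| < ε.

δ = min(2, ε/52)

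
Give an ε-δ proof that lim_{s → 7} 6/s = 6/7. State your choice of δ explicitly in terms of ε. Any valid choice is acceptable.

δ = min(7/2, (49/12)ε)

Suppose ε > 0. We seek δ > 0 such that 0 < |s − 7| < δ implies |6/s − (6/7)| < ε.
|6/s − (6/7)| = 6·|7 − s|/(7·|s|) = 6|s − 7|/(7|s|).
Restrict δ ≤ 7/2. Then |s − 7| < 7/2 gives |s| > 7/2, so 7|s| > 49/2.
Then |6/s − (6/7)| < 6|s − 7|/(49/2), which is < ε when |s − 7| < (49/12)ε.
Take δ = min(7/2, (49/12)ε). Then 0 < |s − 7| < δ gives both |s − 7| < 7/2 and |s − 7| < (49/12)ε, so |6/s − (6/7)| < ε.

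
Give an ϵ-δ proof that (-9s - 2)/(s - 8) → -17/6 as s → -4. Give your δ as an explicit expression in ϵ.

Let ϵ > 0 be given. We want δ > 0 with 0 < |s + 4| < δ ⇒ |(-9s - 2)/(s - 8) + 17/6| < ϵ.
Combining over a common denominator, (-9s - 2)/(s - 8) + 17/6 = [(-9s - 2)·(-12) − 34·(s - 8)] / [(-12)·(s - 8)] = 74(s + 4) / ((-12)(s - 8)).
So |(-9s - 2)/(s - 8) + 17/6| = 74|s + 4| / (12·|s − 8|).
Restrict δ ≤ 6. Then |s + 4| < 6 gives |s − 8| = |(s + 4) + (-12)| ≥ 12 − 6 = 6.
Hence |(-9s - 2)/(s - 8) + 17/6| < 74|s + 4|/(12·6) = (37/36)|s + 4|, which is < ϵ once |s + 4| < (36/37)ϵ.
Take δ = min(6, (36/37)ϵ). Then 0 < |s + 4| < δ forces both bounds, so |(-9s - 2)/(s - 8) + 17/6| < ϵ.

δ = min(6, (36/37)ϵ)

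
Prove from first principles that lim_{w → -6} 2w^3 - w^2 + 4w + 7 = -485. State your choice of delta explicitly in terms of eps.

delta = min(2, eps/314)

Fix eps > 0. We want delta > 0 such that 0 < |w + 6| < delta implies |(2w^3 - w^2 + 4w + 7) + 485| < eps.
(2w^3 - w^2 + 4w + 7) + 485 = 2w^3 - w^2 + 4w + 492 = (w + 6)(2w^2 - 13w + 82).
So |(2w^3 - w^2 + 4w + 7) + 485| = |w + 6|·|2w^2 - 13w + 82|.
Assume first that |w + 6| < 2, so |w| < 8. Then |2w^2 - 13w + 82| ≤ 2·8^2 + 13·8 + 82 = 314.
Hence |(2w^3 - w^2 + 4w + 7) + 485| ≤ 314|w + 6| < eps provided |w + 6| < eps/314.
Take delta = min(2, eps/314). Then 0 < |w + 6| < delta gives both |w + 6| < 2 and |w + 6| < eps/314, so |(2w^3 - w^2 + 4w + 7) + 485| < eps.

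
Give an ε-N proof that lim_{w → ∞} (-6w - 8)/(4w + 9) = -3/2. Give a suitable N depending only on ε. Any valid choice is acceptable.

N = (11/8)/ε

Let ε > 0 be given. We seek N > 0 such that w > N implies |(-6w - 8)/(4w + 9) + 3/2| < ε.
(-6w - 8)/(4w + 9) + 3/2 = (4(-6w - 8) − (-6)(4w + 9)) / (4(4w + 9)) = 22/(4(4w + 9)).
For w > 0 we have 4w + 9 > 4w, so |(-6w - 8)/(4w + 9) + 3/2| = 22/(4(4w + 9)) < 22/(4·4w) = (11/8)/w.
Thus |(-6w - 8)/(4w + 9) + 3/2| < ε whenever w > (11/8)/ε.
Take N = (11/8)/ε. If w > N then |(-6w - 8)/(4w + 9) + 3/2| < (11/8)/w < ε.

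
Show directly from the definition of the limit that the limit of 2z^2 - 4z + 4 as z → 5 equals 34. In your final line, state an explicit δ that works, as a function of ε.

Let ε > 0. We want δ > 0 such that 0 < |z − 5| < δ implies |(2z^2 - 4z + 4) − 34| < ε.
(2z^2 - 4z + 4) − 34 = 2z^2 - 4z - 30 = (z − 5)(2z + 6).
So |(2z^2 - 4z + 4) − 34| = |z − 5|·|2z + 6|.
Assume first that |z − 5| < 2, so |z| < 7. Then |2z + 6| ≤ 2·7 + 6 = 20.
Hence |(2z^2 - 4z + 4) − 34| ≤ 20|z − 5| < ε provided |z − 5| < ε/20.
Choosing δ = min(2, ε/20) ensures both conditions, hence |(2z^2 - 4z + 4) − 34| < ε.

δ = min(2, ε/20)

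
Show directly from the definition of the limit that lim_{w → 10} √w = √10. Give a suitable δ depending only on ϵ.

Fix ϵ > 0. We want δ > 0 such that 0 < |w − 10| < δ implies |√w − √10| < ϵ.
Rationalise: √w − √10 = (w − 10)/(√w + √10), so |√w − √10| = |w − 10|/(√w + √10).
Restrict δ ≤ 10 so that |w − 10| < 10 forces w > 0, and then √w + √10 > √10.
Hence |√w − √10| < |w − 10|/√10, which is < ϵ once |w − 10| < √10·ϵ.
Take δ = min(10, √10·ϵ). If 0 < |w − 10| < δ then w > 0 and |√w − √10| < |w − 10|/√10 < ϵ.

δ = min(10, √10·ϵ)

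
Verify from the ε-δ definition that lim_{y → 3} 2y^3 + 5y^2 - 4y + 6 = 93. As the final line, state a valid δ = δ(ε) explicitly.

δ = min(2, ε/134)

Suppose ε > 0. We want δ > 0 such that 0 < |y − 3| < δ implies |(2y^3 + 5y^2 - 4y + 6) − 93| < ε.
(2y^3 + 5y^2 - 4y + 6) − 93 = 2y^3 + 5y^2 - 4y - 87 = (y − 3)(2y^2 + 11y + 29).
So |(2y^3 + 5y^2 - 4y + 6) − 93| = |y − 3|·|2y^2 + 11y + 29|.
Assume first that |y − 3| < 2, so |y| < 5. Then |2y^2 + 11y + 29| ≤ 2·5^2 + 11·5 + 29 = 134.
Hence |(2y^3 + 5y^2 - 4y + 6) − 93| ≤ 134|y − 3| < ε provided |y − 3| < ε/134.
Choosing δ = min(2, ε/134) ensures both conditions, hence |(2y^3 + 5y^2 - 4y + 6) − 93| < ε.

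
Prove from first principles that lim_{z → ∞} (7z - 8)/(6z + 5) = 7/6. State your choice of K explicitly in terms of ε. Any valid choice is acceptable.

K = (83/36)/ε

Let ε > 0 be given. We seek K > 0 such that z > K implies |(7z - 8)/(6z + 5) − (7/6)| < ε.
(7z - 8)/(6z + 5) − (7/6) = (6(7z - 8) − 7(6z + 5)) / (6(6z + 5)) = -83/(6(6z + 5)).
For z > 0 we have 6z + 5 > 6z, so |(7z - 8)/(6z + 5) − (7/6)| = 83/(6(6z + 5)) < 83/(6·6z) = (83/36)/z.
Thus |(7z - 8)/(6z + 5) − (7/6)| < ε whenever z > (83/36)/ε.
Take K = (83/36)/ε. If z > K then |(7z - 8)/(6z + 5) − (7/6)| < (83/36)/z < ε.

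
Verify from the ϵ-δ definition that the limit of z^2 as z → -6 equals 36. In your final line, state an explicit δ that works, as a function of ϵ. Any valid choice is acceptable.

δ = min(2, ϵ/14)

Suppose ϵ > 0. We seek δ > 0 with 0 < |z + 6| < δ ⇒ |z^2 − 36| < ϵ.
Factor: z^2 − 36 = (z + 6)(z - 6), so |z^2 − 36| = |z + 6|·|z - 6|.
Impose δ ≤ 2 so that |z| < 8; then |z - 6| ≤ 14.
Hence |z^2 − 36| ≤ 14|z + 6|, which is < ϵ once |z + 6| < ϵ/14.
Take δ = min(2, ϵ/14). If 0 < |z + 6| < δ then both bounds hold and |z^2 − 36| ≤ 14|z + 6| < 14·(ϵ/14) = ϵ.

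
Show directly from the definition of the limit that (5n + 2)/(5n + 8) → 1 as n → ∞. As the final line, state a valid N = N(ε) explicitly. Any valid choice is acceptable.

N = (6/5)/ε

Let ε > 0 be given. For n ≥ 1, |(5n + 2)/(5n + 8) − 1| = |-30|/(5(5n + 8)) = 30/(5(5n + 8)).
Since 5n + 8 ≥ 5n for n ≥ 1, this is ≤ 30/(5·5n) = (6/5)/n.
So |(5n + 2)/(5n + 8) − 1| < ε whenever n > (6/5)/ε.
Take N = (6/5)/ε. If n > N then |(5n + 2)/(5n + 8) − 1| ≤ (6/5)/n < ε.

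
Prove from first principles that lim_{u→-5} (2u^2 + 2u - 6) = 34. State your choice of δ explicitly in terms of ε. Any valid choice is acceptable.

δ = min(1, ε/20)

Suppose ε > 0. We want δ > 0 such that 0 < |u + 5| < δ implies |(2u^2 + 2u - 6) − 34| < ε.
(2u^2 + 2u - 6) − 34 = 2u^2 + 2u - 40 = (u + 5)(2u - 8).
So |(2u^2 + 2u - 6) − 34| = |u + 5|·|2u - 8|.
Assume first that |u + 5| < 1, so |u| < 6. Then |2u - 8| ≤ 2·6 + 8 = 20.
Hence |(2u^2 + 2u - 6) − 34| ≤ 20|u + 5| < ε provided |u + 5| < ε/20.
Choosing δ = min(1, ε/20) ensures both conditions, hence |(2u^2 + 2u - 6) − 34| < ε.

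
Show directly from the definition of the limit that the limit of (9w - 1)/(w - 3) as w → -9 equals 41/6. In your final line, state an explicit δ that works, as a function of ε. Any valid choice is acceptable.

Let ε > 0. We want δ > 0 with 0 < |w + 9| < δ ⇒ |(9w - 1)/(w - 3) − (41/6)| < ε.
Combining over a common denominator, (9w - 1)/(w - 3) − (41/6) = [(9w - 1)·(-12) − (-82)·(w - 3)] / [(-12)·(w - 3)] = -26(w + 9) / ((-12)(w - 3)).
So |(9w - 1)/(w - 3) − (41/6)| = 26|w + 9| / (12·|w − 3|).
Require δ ≤ 6, so |w − 3| ≥ |-12| − |w + 9| > 12 − 6 = 6.
Hence |(9w - 1)/(w - 3) − (41/6)| < 26|w + 9|/(12·6) = (13/36)|w + 9|, which is < ε once |w + 9| < (36/13)ε.
Take δ = min(6, (36/13)ε). Then 0 < |w + 9| < δ forces both bounds, so |(9w - 1)/(w - 3) − (41/6)| < ε.

δ = min(6, (36/13)ε)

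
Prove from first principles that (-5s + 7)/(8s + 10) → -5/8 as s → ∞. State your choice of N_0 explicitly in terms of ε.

Let ε > 0 be given. We seek N_0 > 0 such that s > N_0 implies |(-5s + 7)/(8s + 10) + 5/8| < ε.
(-5s + 7)/(8s + 10) + 5/8 = (8(-5s + 7) − (-5)(8s + 10)) / (8(8s + 10)) = 106/(8(8s + 10)).
For s > 0 we have 8s + 10 > 8s, so |(-5s + 7)/(8s + 10) + 5/8| = 106/(8(8s + 10)) < 106/(8·8s) = (53/32)/s.
Thus |(-5s + 7)/(8s + 10) + 5/8| < ε whenever s > (53/32)/ε.
Take N_0 = (53/32)/ε. If s > N_0 then |(-5s + 7)/(8s + 10) + 5/8| < (53/32)/s < ε.

N_0 = (53/32)/ε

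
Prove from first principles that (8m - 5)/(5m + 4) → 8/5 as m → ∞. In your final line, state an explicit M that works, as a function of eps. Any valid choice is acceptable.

M = (57/25)/eps

Suppose eps > 0. For m ≥ 1, |(8m - 5)/(5m + 4) − (8/5)| = |-57|/(5(5m + 4)) = 57/(5(5m + 4)).
Since 5m + 4 ≥ 5m for m ≥ 1, this is ≤ 57/(5·5m) = (57/25)/m.
So |(8m - 5)/(5m + 4) − (8/5)| < eps whenever m > (57/25)/eps.
Take M = (57/25)/eps. If m > M then |(8m - 5)/(5m + 4) − (8/5)| ≤ (57/25)/m < eps.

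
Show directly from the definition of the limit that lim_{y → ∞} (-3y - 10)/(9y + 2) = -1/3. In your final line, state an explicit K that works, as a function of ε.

K = (28/27)/ε

Fix ε > 0. We seek K > 0 such that y > K implies |(-3y - 10)/(9y + 2) + 1/3| < ε.
(-3y - 10)/(9y + 2) + 1/3 = (9(-3y - 10) − (-3)(9y + 2)) / (9(9y + 2)) = -84/(9(9y + 2)).
For y > 0 we have 9y + 2 > 9y, so |(-3y - 10)/(9y + 2) + 1/3| = 84/(9(9y + 2)) < 84/(9·9y) = (28/27)/y.
Thus |(-3y - 10)/(9y + 2) + 1/3| < ε whenever y > (28/27)/ε.
Take K = (28/27)/ε. If y > K then |(-3y - 10)/(9y + 2) + 1/3| < (28/27)/y < ε.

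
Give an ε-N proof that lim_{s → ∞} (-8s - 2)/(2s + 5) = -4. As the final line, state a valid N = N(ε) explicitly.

N = 9/ε

Suppose ε > 0. We seek N > 0 such that s > N implies |(-8s - 2)/(2s + 5) + 4| < ε.
(-8s - 2)/(2s + 5) + 4 = (2(-8s - 2) − (-8)(2s + 5)) / (2(2s + 5)) = 36/(2(2s + 5)).
For s > 0 we have 2s + 5 > 2s, so |(-8s - 2)/(2s + 5) + 4| = 36/(2(2s + 5)) < 36/(2·2s) = 9/s.
Thus |(-8s - 2)/(2s + 5) + 4| < ε whenever s > 9/ε.
Take N = 9/ε. If s > N then |(-8s - 2)/(2s + 5) + 4| < 9/s < ε.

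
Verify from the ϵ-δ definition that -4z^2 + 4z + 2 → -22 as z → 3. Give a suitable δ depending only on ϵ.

δ = min(2, ϵ/28)

Let ϵ > 0. We want δ > 0 such that 0 < |z − 3| < δ implies |(-4z^2 + 4z + 2) + 22| < ϵ.
(-4z^2 + 4z + 2) + 22 = -4z^2 + 4z + 24 = (z − 3)(-4z - 8).
So |(-4z^2 + 4z + 2) + 22| = |z − 3|·|-4z - 8|.
Assume first that |z − 3| < 2, so |z| < 5. Then |-4z - 8| ≤ 4·5 + 8 = 28.
Hence |(-4z^2 + 4z + 2) + 22| ≤ 28|z − 3| < ϵ provided |z − 3| < ϵ/28.
Choosing δ = min(2, ϵ/28) ensures both conditions, hence |(-4z^2 + 4z + 2) + 22| < ϵ.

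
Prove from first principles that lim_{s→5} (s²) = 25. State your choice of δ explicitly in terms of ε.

Let ε > 0. We seek δ > 0 with 0 < |s − 5| < δ ⇒ |s² − 25| < ε.
Factor: s² − 25 = (s − 5)(s + 5), so |s² − 25| = |s − 5|·|s + 5|.
Impose δ ≤ 2 so that |s| < 7; then |s + 5| ≤ 12.
Hence |s² − 25| ≤ 12|s − 5|, which is < ε once |s − 5| < ε/12.
Take δ = min(2, ε/12). If 0 < |s − 5| < δ then both bounds hold and |s² − 25| ≤ 12|s − 5| < 12·(ε/12) = ε.

δ = min(2, ε/12)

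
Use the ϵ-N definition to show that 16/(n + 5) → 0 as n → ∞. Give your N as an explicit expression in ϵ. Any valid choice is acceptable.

N = 16/ϵ

Let ϵ > 0. For n ≥ 1, |16/(n + 5) − 0| = 16/(n + 5) ≤ 16/n.
We need 16/n < ϵ, i.e. n > 16/ϵ.
Take N = 16/ϵ. If n > N then |16/(n + 5)| ≤ 16/n < ϵ.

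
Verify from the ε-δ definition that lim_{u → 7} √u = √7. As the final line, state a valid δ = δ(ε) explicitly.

Let ε > 0 be given. We want δ > 0 such that 0 < |u − 7| < δ implies |√u − √7| < ε.
Multiplying by the conjugate, |√u − √7| = |u − 7|/(√u + √7).
Restrict δ ≤ 7 so that |u − 7| < 7 forces u > 0, and then √u + √7 > √7.
Hence |√u − √7| < |u − 7|/√7, which is < ε once |u − 7| < √7·ε.
Take δ = min(7, √7·ε). If 0 < |u − 7| < δ then u > 0 and |√u − √7| < |u − 7|/√7 < ε.

δ = min(7, √7·ε)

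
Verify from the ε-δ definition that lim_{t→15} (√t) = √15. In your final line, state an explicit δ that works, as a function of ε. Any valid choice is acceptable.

δ = min(15, √15·ε)

Let ε > 0 be given. We want δ > 0 such that 0 < |t − 15| < δ implies |√t − √15| < ε.
Multiplying by the conjugate, |√t − √15| = |t − 15|/(√t + √15).
Restrict δ ≤ 15 so that |t − 15| < 15 forces t > 0, and then √t + √15 > √15.
Hence |√t − √15| < |t − 15|/√15, which is < ε once |t − 15| < √15·ε.
Take δ = min(15, √15·ε). If 0 < |t − 15| < δ then t > 0 and |√t − √15| < |t − 15|/√15 < ε.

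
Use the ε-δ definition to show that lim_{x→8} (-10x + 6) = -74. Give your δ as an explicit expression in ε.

Let ε > 0 be given. We need δ > 0 so that 0 < |x − 8| < δ implies |(-10x + 6) + 74| < ε.
Since (-10x + 6) + 74 = -10(x − 8), we have |(-10x + 6) + 74| = 10|x − 8|.
Thus it suffices that |x − 8| < ε/10.
Choosing δ = ε/10 gives |(-10x + 6) + 74| = 10|x − 8| < ε whenever |x − 8| < δ.

δ = ε/10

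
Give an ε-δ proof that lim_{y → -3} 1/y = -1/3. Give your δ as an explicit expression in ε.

δ = min(3/2, (9/2)ε)

Fix ε > 0. We seek δ > 0 such that 0 < |y + 3| < δ implies |1/y + 1/3| < ε.
|1/y + 1/3| = |-3 − y|/(3·|y|) = |y + 3|/(3|y|).
Require δ ≤ 3/2 so that |y| > 3 − 3/2 = 3/2, hence 3|y| > 9/2.
Then |1/y + 1/3| < |y + 3|/(9/2), which is < ε when |y + 3| < (9/2)ε.
Take δ = min(3/2, (9/2)ε). Then 0 < |y + 3| < δ gives both |y + 3| < 3/2 and |y + 3| < (9/2)ε, so |1/y + 1/3| < ε.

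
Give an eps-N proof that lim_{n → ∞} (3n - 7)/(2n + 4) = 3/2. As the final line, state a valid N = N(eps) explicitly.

Fix eps > 0. For n ≥ 1, |(3n - 7)/(2n + 4) − (3/2)| = |-26|/(2(2n + 4)) = 26/(2(2n + 4)).
Since 2n + 4 ≥ 2n for n ≥ 1, this is ≤ 26/(2·2n) = (13/2)/n.
So |(3n - 7)/(2n + 4) − (3/2)| < eps whenever n > (13/2)/eps.
Take N = (13/2)/eps. If n > N then |(3n - 7)/(2n + 4) − (3/2)| ≤ (13/2)/n < eps.

N = (13/2)/eps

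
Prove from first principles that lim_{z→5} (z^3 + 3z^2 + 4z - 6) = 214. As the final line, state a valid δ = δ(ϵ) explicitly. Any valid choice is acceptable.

Suppose ϵ > 0. We want δ > 0 such that 0 < |z − 5| < δ implies |(z^3 + 3z^2 + 4z - 6) − 214| < ϵ.
(z^3 + 3z^2 + 4z - 6) − 214 = z^3 + 3z^2 + 4z - 220 = (z − 5)(z^2 + 8z + 44).
So |(z^3 + 3z^2 + 4z - 6) − 214| = |z − 5|·|z^2 + 8z + 44|.
Assume first that |z − 5| < 1, so |z| < 6. Then |z^2 + 8z + 44| ≤ 6^2 + 8·6 + 44 = 128.
Hence |(z^3 + 3z^2 + 4z - 6) − 214| ≤ 128|z − 5| < ϵ provided |z − 5| < ϵ/128.
Choosing δ = min(1, ϵ/128) ensures both conditions, hence |(z^3 + 3z^2 + 4z - 6) − 214| < ϵ.

δ = min(1, ϵ/128)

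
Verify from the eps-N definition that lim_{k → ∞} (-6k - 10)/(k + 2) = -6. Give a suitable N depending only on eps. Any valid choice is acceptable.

N = 2/eps

Suppose eps > 0. For k ≥ 1, |(-6k - 10)/(k + 2) + 6| = |2|/((k + 2)) = 2/((k + 2)).
Since k + 2 ≥ k for k ≥ 1, this is ≤ 2/(k) = 2/k.
So |(-6k - 10)/(k + 2) + 6| < eps whenever k > 2/eps.
Take N = 2/eps. If k > N then |(-6k - 10)/(k + 2) + 6| ≤ 2/k < eps.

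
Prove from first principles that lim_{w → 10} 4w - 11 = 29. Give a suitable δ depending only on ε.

δ = ε/4

Let ε > 0. We need δ > 0 so that 0 < |w − 10| < δ implies |(4w - 11) − 29| < ε.
|(4w - 11) − 29| = |4w - 40| = 4|w − 10|.
Thus it suffices that |w − 10| < ε/4.
Take δ = ε/4. If 0 < |w − 10| < δ then |(4w - 11) − 29| = 4|w − 10| < 4·(ε/4) = ε.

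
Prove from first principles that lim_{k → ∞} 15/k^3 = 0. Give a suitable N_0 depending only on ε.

N_0 = (15/ε)^{1/3}

Fix ε > 0. For k ≥ 1, |15/k^3 − 0| = 15/k^3.
15/k^3 < ε ⇔ k^3 > 15/ε ⇔ k > (15/ε)^{1/3}.
Take N_0 = (15/ε)^{1/3}. Then k > N_0 implies 15/k^3 < ε.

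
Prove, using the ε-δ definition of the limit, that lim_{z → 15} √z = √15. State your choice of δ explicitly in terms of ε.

Suppose ε > 0. We want δ > 0 such that 0 < |z − 15| < δ implies |√z − √15| < ε.
Rationalise: √z − √15 = (z − 15)/(√z + √15), so |√z − √15| = |z − 15|/(√z + √15).
Restrict δ ≤ 15 so that |z − 15| < 15 forces z > 0, and then √z + √15 > √15.
Hence |√z − √15| < |z − 15|/√15, which is < ε once |z − 15| < √15·ε.
Take δ = min(15, √15·ε). If 0 < |z − 15| < δ then z > 0 and |√z − √15| < |z − 15|/√15 < ε.

δ = min(15, √15·ε)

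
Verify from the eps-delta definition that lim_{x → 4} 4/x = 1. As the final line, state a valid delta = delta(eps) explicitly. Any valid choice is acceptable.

Let eps > 0. We seek delta > 0 such that 0 < |x − 4| < delta implies |4/x − 1| < eps.
|4/x − 1| = 4·|4 − x|/(4·|x|) = 4|x − 4|/(4|x|).
Require delta ≤ 2 so that |x| > 4 − 2 = 2, hence 4|x| > 8.
Then |4/x − 1| < 4|x − 4|/8, which is < eps when |x − 4| < 2eps.
Take delta = min(2, 2eps). Then 0 < |x − 4| < delta gives both |x − 4| < 2 and |x − 4| < 2eps, so |4/x − 1| < eps.

delta = min(2, 2eps)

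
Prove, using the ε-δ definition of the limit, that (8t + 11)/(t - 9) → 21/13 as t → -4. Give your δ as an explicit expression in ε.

Let ε > 0 be given. We want δ > 0 with 0 < |t + 4| < δ ⇒ |(8t + 11)/(t - 9) − (21/13)| < ε.
Combining over a common denominator, (8t + 11)/(t - 9) − (21/13) = [(8t + 11)·(-13) − (-21)·(t - 9)] / [(-13)·(t - 9)] = -83(t + 4) / ((-13)(t - 9)).
So |(8t + 11)/(t - 9) − (21/13)| = 83|t + 4| / (13·|t − 9|).
Require δ ≤ 13/2, so |t − 9| ≥ |-13| − |t + 4| > 13 − 13/2 = 13/2.
Hence |(8t + 11)/(t - 9) − (21/13)| < 83|t + 4|/(13·(13/2)) = (166/169)|t + 4|, which is < ε once |t + 4| < (169/166)ε.
Take δ = min(13/2, (169/166)ε). Then 0 < |t + 4| < δ forces both bounds, so |(8t + 11)/(t - 9) − (21/13)| < ε.

δ = min(13/2, (169/166)ε)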